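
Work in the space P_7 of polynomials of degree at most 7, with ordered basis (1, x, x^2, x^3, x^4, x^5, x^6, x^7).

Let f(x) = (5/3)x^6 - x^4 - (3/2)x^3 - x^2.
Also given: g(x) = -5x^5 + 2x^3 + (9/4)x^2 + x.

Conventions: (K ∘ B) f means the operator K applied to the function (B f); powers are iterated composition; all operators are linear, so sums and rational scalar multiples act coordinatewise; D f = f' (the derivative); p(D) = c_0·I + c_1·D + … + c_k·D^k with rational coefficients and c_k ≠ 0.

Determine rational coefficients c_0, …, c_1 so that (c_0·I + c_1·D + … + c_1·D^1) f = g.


p(D) = -(1/2)·D, i.e. c_0 = 0, c_1 = -1/2

D^0 f = (5/3)x^6 - x^4 - (3/2)x^3 - x^2
D^1 f = 10x^5 - 4x^3 - (9/2)x^2 - 2x
matching coefficients of g against c_0 f + c_1 Df + … from the top degree down determines the c_i
solution: c_0 = 0, c_1 = -1/2


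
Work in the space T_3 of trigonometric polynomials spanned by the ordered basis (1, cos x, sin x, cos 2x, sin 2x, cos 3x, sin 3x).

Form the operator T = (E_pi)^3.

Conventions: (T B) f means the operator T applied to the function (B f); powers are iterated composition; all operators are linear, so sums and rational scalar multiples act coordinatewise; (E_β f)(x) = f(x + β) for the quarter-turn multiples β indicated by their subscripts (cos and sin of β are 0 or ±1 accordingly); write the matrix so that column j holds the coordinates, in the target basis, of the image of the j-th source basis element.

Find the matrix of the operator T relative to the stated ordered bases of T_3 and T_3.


image of 1: 1
image of cos x: -cos x
image of sin x: -sin x
image of cos 2x: cos 2x
image of sin 2x: sin 2x
image of cos 3x: -cos 3x
image of sin 3x: -sin 3x
each image's coordinates form column j of the matrix

the matrix is [[1, 0, 0, 0, 0, 0, 0]; [0, -1, 0, 0, 0, 0, 0]; [0, 0, -1, 0, 0, 0, 0]; [0, 0, 0, 1, 0, 0, 0]; [0, 0, 0, 0, 1, 0, 0]; [0, 0, 0, 0, 0, -1, 0]; [0, 0, 0, 0, 0, 0, -1]] (rows listed top to bottom)


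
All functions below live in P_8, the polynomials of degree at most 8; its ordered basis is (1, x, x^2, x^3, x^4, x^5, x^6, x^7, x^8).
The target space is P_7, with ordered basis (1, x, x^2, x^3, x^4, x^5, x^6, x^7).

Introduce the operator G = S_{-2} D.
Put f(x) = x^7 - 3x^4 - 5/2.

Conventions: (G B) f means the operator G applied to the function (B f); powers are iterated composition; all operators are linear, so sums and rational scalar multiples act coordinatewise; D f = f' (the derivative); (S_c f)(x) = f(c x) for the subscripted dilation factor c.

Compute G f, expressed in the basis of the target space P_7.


the result is g(x) = 448x^6 + 96x^3

D f = 7x^6 - 12x^3
S_{-2} D f = 448x^6 + 96x^3


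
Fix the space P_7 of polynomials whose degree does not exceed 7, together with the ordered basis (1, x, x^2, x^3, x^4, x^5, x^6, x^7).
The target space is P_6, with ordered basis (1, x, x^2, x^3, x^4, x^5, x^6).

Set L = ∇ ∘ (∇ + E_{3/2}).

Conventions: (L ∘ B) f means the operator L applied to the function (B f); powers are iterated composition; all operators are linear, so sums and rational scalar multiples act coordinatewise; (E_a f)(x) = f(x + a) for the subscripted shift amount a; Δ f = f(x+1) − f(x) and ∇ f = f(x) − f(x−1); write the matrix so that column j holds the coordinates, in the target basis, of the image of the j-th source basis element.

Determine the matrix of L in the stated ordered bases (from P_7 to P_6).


image of 1: 0
image of x: 1
image of x^2: 2x + 4
image of x^3: 3x^2 + 12x - 11/4
image of x^4: 4x^3 + 24x^2 - 11x + 19
image of x^5: 5x^4 + 40x^3 - (55/2)x^2 + 95x - 359/16
image of x^6: 6x^5 + 60x^4 - 55x^3 + 285x^2 - (1077/8)x + 587/8
image of x^7: 7x^6 + 84x^5 - (385/4)x^4 + 665x^3 - (7539/16)x^2 + (4109/8)x - 6971/64
each image's coordinates form column j of the matrix

the matrix is [[0, 1, 4, -11/4, 19, -359/16, 587/8, -6971/64]; [0, 0, 2, 12, -11, 95, -1077/8, 4109/8]; [0, 0, 0, 3, 24, -55/2, 285, -7539/16]; [0, 0, 0, 0, 4, 40, -55, 665]; [0, 0, 0, 0, 0, 5, 60, -385/4]; [0, 0, 0, 0, 0, 0, 6, 84]; [0, 0, 0, 0, 0, 0, 0, 7]] (rows listed top to bottom)


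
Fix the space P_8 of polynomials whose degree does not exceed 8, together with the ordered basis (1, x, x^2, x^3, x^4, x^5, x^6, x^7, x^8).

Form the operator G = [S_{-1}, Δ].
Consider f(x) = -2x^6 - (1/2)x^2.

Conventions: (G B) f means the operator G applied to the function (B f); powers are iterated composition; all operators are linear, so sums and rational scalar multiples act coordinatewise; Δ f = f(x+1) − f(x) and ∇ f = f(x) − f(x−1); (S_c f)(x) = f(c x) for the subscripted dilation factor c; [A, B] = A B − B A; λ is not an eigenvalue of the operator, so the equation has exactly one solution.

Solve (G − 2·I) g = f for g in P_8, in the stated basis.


write g with unknown coordinates in the stated basis and equate coefficients in (G − 2·I) g = f
solving from the highest basis element down gives g = x^6 - 6x^5 - 30x^4 + 100x^3 + (961/4)x^2 - (733/2)x - 545/2
check: G g = -12x^5 - 60x^4 + 200x^3 + 480x^2 - 733x - 545
so G g − 2·g = -2x^6 - (1/2)x^2 = f ✓

the image equals g(x) = x^6 - 6x^5 - 30x^4 + 100x^3 + (961/4)x^2 - (733/2)x - 545/2


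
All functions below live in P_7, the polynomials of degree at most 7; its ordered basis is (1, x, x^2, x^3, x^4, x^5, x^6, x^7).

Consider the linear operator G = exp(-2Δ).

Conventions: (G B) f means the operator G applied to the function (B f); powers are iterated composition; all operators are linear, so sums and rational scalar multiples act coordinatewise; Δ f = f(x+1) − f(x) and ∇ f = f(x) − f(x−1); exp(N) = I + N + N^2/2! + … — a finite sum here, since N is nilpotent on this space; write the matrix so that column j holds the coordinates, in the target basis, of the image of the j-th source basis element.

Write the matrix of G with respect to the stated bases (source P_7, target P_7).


image of 1: 1
image of x: x - 2
image of x^2: x^2 - 4x + 2
image of x^3: x^3 - 6x^2 + 6x + 2
image of x^4: x^4 - 8x^3 + 12x^2 + 8x - 6
image of x^5: x^5 - 10x^4 + 20x^3 + 20x^2 - 30x - 14
image of x^6: x^6 - 12x^5 + 30x^4 + 40x^3 - 90x^2 - 84x + 26
image of x^7: x^7 - 14x^6 + 42x^5 + 70x^4 - 210x^3 - 294x^2 + 182x + 178
each image's coordinates form column j of the matrix

the matrix is [[1, -2, 2, 2, -6, -14, 26, 178]; [0, 1, -4, 6, 8, -30, -84, 182]; [0, 0, 1, -6, 12, 20, -90, -294]; [0, 0, 0, 1, -8, 20, 40, -210]; [0, 0, 0, 0, 1, -10, 30, 70]; [0, 0, 0, 0, 0, 1, -12, 42]; [0, 0, 0, 0, 0, 0, 1, -14]; [0, 0, 0, 0, 0, 0, 0, 1]] (rows listed top to bottom)


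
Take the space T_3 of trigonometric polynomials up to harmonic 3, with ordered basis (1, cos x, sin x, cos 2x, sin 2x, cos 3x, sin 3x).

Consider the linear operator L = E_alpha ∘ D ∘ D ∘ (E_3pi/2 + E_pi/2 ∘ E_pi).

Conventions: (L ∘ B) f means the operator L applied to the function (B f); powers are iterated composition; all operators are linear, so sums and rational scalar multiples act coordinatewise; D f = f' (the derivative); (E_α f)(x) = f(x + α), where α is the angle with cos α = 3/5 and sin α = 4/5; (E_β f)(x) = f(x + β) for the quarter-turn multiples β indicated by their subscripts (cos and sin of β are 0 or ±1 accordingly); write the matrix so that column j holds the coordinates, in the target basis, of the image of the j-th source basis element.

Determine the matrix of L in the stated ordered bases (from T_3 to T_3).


image of 1: 0
image of cos x: -(8/5)cos x - (6/5)sin x
image of sin x: (6/5)cos x - (8/5)sin x
image of cos 2x: -(56/25)cos 2x - (192/25)sin 2x
image of sin 2x: (192/25)cos 2x - (56/25)sin 2x
image of cos 3x: (792/125)cos 3x - (2106/125)sin 3x
image of sin 3x: (2106/125)cos 3x + (792/125)sin 3x
each image's coordinates form column j of the matrix

the matrix is [[0, 0, 0, 0, 0, 0, 0]; [0, -8/5, 6/5, 0, 0, 0, 0]; [0, -6/5, -8/5, 0, 0, 0, 0]; [0, 0, 0, -56/25, 192/25, 0, 0]; [0, 0, 0, -192/25, -56/25, 0, 0]; [0, 0, 0, 0, 0, 792/125, 2106/125]; [0, 0, 0, 0, 0, -2106/125, 792/125]] (rows listed top to bottom)


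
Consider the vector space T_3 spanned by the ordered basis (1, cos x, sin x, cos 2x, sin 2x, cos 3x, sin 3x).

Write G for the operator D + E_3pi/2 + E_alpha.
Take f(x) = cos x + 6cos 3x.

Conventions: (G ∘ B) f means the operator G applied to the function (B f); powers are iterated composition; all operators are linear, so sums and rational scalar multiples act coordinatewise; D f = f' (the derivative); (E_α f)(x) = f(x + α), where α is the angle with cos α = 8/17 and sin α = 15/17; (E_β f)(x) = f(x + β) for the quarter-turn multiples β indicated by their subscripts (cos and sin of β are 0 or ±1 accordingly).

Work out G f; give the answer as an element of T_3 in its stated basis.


g(x) = (8/17)cos x - (15/17)sin x - (29328/4913)cos 3x - (114942/4913)sin 3x

D f = -sin x - 18sin 3x
E_3pi/2 f = sin x - 6sin 3x
E_alpha f = (8/17)cos x - (15/17)sin x - (29328/4913)cos 3x + (2970/4913)sin 3x
(D + E_3pi/2 + E_alpha) f = (8/17)cos x - (15/17)sin x - (29328/4913)cos 3x - (114942/4913)sin 3x


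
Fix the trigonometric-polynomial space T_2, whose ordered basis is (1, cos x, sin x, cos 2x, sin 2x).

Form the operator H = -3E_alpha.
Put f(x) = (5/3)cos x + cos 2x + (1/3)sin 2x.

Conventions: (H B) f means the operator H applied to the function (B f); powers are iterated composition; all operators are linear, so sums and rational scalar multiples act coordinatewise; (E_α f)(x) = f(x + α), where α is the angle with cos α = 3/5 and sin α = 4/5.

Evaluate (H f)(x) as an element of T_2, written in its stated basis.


E_alpha f = cos x - (4/3)sin x + (1/25)cos 2x - (79/75)sin 2x
(-3E_alpha) f = -3cos x + 4sin x - (3/25)cos 2x + (79/25)sin 2x

the result is g(x) = -3cos x + 4sin x - (3/25)cos 2x + (79/25)sin 2x


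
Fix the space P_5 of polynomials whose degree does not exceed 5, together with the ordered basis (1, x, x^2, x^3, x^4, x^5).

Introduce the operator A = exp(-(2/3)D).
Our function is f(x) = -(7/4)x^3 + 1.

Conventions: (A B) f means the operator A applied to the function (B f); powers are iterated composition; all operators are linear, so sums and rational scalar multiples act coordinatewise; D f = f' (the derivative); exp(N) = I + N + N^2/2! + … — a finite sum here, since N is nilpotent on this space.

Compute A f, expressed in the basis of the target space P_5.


g(x) = -(7/4)x^3 + (7/2)x^2 - (7/3)x + 41/27

order-1 term: (7/2)x^2
order-2 term: -(7/3)x
order-3 term: 14/27
the series for exp(-(2/3)D) f terminates at order 3
exp(-(2/3)D) f = -(7/4)x^3 + (7/2)x^2 - (7/3)x + 41/27


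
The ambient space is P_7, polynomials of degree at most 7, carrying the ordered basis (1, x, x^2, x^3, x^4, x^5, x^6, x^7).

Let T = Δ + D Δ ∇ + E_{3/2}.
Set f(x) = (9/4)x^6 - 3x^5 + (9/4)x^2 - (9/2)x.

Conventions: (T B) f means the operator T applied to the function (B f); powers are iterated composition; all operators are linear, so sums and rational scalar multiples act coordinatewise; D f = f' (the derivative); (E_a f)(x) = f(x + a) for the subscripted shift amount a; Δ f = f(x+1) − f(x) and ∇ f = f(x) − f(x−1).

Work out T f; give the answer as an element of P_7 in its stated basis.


Δ f = (27/2)x^5 + (75/4)x^4 + 15x^3 + (15/4)x^2 + 3x - 3
∇ f = (27/2)x^5 - (195/4)x^4 + 75x^3 - (255/4)x^2 + 33x - 12
Δ ∇ f = (135/2)x^4 - 60x^3 + (135/2)x^2 - 30x + 9
D Δ ∇ f = 270x^3 - 180x^2 + 135x - 30
E_{3/2} f = (9/4)x^6 + (69/4)x^5 + (855/16)x^4 + (675/8)x^3 + (4599/64)x^2 + (1845/64)x + 297/256
(Δ + D Δ ∇ + E_{3/2}) f = (9/4)x^6 + (123/4)x^5 + (1155/16)x^4 + (2955/8)x^3 - (6681/64)x^2 + (10677/64)x - 8151/256

g(x) = (9/4)x^6 + (123/4)x^5 + (1155/16)x^4 + (2955/8)x^3 - (6681/64)x^2 + (10677/64)x - 8151/256


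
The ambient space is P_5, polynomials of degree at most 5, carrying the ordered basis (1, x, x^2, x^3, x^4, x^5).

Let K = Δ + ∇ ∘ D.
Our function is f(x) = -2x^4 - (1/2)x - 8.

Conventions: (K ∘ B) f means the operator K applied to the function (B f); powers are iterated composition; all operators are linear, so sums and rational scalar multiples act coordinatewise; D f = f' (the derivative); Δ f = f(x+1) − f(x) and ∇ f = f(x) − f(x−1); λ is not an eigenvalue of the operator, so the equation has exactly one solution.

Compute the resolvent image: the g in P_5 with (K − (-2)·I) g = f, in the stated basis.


write g with unknown coordinates in the stated basis and equate coefficients in (K − (-2)·I) g = f
solving from the highest basis element down gives g = -x^4 + 2x^3 + 6x^2 - (77/4)x + 9/8
check: K g = -4x^3 - 12x^2 + 38x - 41/4
so K g − (-2)·g = -2x^4 - (1/2)x - 8 = f ✓

g(x) = -x^4 + 2x^3 + 6x^2 - (77/4)x + 9/8


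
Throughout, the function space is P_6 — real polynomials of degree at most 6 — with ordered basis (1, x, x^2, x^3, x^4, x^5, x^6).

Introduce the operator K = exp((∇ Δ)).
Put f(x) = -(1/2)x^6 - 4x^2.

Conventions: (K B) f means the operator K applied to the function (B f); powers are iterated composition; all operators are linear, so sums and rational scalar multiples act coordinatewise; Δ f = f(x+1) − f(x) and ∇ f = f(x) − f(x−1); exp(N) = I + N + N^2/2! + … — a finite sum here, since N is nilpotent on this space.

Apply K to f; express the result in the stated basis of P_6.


order-1 term: -15x^4 - 15x^2 - 9
order-2 term: -90x^2 - 30
order-3 term: -60
the series for exp((∇ Δ)) f terminates at order 3
exp((∇ Δ)) f = -(1/2)x^6 - 15x^4 - 109x^2 - 99

the image equals g(x) = -(1/2)x^6 - 15x^4 - 109x^2 - 99


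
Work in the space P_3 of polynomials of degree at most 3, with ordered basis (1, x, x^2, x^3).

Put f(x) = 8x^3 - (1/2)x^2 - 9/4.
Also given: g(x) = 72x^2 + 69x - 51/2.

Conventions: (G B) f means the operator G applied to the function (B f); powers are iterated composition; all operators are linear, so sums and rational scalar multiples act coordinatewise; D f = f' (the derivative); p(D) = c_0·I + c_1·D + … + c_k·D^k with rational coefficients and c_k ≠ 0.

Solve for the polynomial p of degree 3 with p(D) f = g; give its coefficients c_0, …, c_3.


D^0 f = 8x^3 - (1/2)x^2 - 9/4
D^1 f = 24x^2 - x
D^2 f = 48x - 1
D^3 f = 48
matching coefficients of g against c_0 f + c_1 Df + … from the top degree down determines the c_i
solution: c_0 = 0, c_1 = 3, c_2 = 3/2, c_3 = -1/2

c_0 = 0, c_1 = 3, c_2 = 3/2, c_3 = -1/2


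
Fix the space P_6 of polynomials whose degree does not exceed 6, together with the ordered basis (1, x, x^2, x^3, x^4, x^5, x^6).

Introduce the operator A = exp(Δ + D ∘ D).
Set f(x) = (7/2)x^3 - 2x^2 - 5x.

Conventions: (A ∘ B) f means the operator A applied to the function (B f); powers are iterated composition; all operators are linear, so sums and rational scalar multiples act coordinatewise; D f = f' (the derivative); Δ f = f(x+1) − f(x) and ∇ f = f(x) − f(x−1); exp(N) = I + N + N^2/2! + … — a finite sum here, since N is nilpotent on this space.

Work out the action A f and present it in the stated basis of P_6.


the image equals g(x) = (7/2)x^3 + (17/2)x^2 + 33x + 51/2

order-1 term: (21/2)x^2 + (55/2)x - 15/2
order-2 term: (21/2)x + 59/2
order-3 term: 7/2
the series for exp(Δ + D ∘ D) f terminates at order 3
exp(Δ + D ∘ D) f = (7/2)x^3 + (17/2)x^2 + 33x + 51/2


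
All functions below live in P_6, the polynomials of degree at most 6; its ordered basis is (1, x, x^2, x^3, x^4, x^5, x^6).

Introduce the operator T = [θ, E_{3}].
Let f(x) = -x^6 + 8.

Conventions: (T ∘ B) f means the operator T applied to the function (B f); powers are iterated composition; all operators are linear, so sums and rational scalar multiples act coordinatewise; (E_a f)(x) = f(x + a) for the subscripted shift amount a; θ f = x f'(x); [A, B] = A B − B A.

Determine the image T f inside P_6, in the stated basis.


E_{3} f = -x^6 - 18x^5 - 135x^4 - 540x^3 - 1215x^2 - 1458x - 721
θ E_{3} f = -6x^6 - 90x^5 - 540x^4 - 1620x^3 - 2430x^2 - 1458x
θ f = -6x^6
E_{3} θ f = -6x^6 - 108x^5 - 810x^4 - 3240x^3 - 7290x^2 - 8748x - 4374
[θ, E_{3}] f = 18x^5 + 270x^4 + 1620x^3 + 4860x^2 + 7290x + 4374

g(x) = 18x^5 + 270x^4 + 1620x^3 + 4860x^2 + 7290x + 4374


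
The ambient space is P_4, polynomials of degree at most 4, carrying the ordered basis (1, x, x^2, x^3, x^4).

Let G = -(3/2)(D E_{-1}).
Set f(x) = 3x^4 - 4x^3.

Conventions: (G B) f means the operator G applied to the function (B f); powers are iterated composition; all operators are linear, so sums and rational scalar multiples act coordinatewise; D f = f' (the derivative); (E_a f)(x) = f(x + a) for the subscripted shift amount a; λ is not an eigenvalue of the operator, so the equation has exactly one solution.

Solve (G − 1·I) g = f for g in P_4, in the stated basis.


write g with unknown coordinates in the stated basis and equate coefficients in (G − 1·I) g = f
solving from the highest basis element down gives g = -3x^4 + 22x^3 - 153x^2 + 711x - 3285/2
check: G g = 18x^3 - 153x^2 + 711x - 3285/2
so G g − 1·g = 3x^4 - 4x^3 = f ✓

the image equals g(x) = -3x^4 + 22x^3 - 153x^2 + 711x - 3285/2


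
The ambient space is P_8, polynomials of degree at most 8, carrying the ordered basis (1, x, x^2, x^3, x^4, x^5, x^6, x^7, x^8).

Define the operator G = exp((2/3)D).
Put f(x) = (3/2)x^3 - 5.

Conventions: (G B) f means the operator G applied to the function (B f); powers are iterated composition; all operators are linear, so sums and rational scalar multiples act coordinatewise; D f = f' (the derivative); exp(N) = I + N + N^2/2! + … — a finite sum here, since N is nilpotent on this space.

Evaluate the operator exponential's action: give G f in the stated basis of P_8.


the result is g(x) = (3/2)x^3 + 3x^2 + 2x - 41/9

order-1 term: 3x^2
order-2 term: 2x
order-3 term: 4/9
the series for exp((2/3)D) f terminates at order 3
exp((2/3)D) f = (3/2)x^3 + 3x^2 + 2x - 41/9


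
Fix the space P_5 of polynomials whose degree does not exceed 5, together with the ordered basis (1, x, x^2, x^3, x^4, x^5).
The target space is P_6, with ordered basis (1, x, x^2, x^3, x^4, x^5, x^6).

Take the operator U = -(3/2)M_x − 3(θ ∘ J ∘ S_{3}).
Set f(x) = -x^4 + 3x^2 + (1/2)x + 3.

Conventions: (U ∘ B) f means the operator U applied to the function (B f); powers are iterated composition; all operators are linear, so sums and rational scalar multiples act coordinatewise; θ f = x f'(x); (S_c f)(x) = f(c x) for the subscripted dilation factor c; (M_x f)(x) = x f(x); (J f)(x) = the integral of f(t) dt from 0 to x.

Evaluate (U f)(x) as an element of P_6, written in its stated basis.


the image equals g(x) = (489/2)x^5 - (171/2)x^3 - (21/4)x^2 - (27/2)x

M_x f = -x^5 + 3x^3 + (1/2)x^2 + 3x
(-(3/2)M_x) f = (3/2)x^5 - (9/2)x^3 - (3/4)x^2 - (9/2)x
S_{3} f = -81x^4 + 27x^2 + (3/2)x + 3
J S_{3} f = -(81/5)x^5 + 9x^3 + (3/4)x^2 + 3x
θ J S_{3} f = -81x^5 + 27x^3 + (3/2)x^2 + 3x
(-3(θ ∘ J ∘ S_{3})) f = 243x^5 - 81x^3 - (9/2)x^2 - 9x
(-(3/2)M_x − 3(θ ∘ J ∘ S_{3})) f = (489/2)x^5 - (171/2)x^3 - (21/4)x^2 - (27/2)x


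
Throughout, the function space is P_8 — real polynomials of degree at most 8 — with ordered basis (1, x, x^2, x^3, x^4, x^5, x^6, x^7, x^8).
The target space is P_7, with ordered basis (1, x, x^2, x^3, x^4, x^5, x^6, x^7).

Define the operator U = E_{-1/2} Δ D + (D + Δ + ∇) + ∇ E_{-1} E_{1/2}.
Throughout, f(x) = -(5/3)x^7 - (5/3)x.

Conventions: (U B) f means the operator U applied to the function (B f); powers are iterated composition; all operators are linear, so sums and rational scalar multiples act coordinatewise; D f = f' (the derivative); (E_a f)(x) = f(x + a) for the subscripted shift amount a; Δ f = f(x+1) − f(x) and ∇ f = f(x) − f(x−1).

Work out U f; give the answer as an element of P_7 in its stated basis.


the result is g(x) = -(140/3)x^6 - (1225/4)x^4 + (700/3)x^3 - (5355/16)x^2 + (385/3)x - 7385/192

D f = -(35/3)x^6 - 5/3
Δ D f = -70x^5 - 175x^4 - (700/3)x^3 - 175x^2 - 70x - 35/3
E_{-1/2} Δ D f = -70x^5 - (175/3)x^3 - (35/8)x
D f = -(35/3)x^6 - 5/3
Δ f = -(35/3)x^6 - 35x^5 - (175/3)x^4 - (175/3)x^3 - 35x^2 - (35/3)x - 10/3
∇ f = -(35/3)x^6 + 35x^5 - (175/3)x^4 + (175/3)x^3 - 35x^2 + (35/3)x - 10/3
(D + Δ + ∇) f = -35x^6 - (350/3)x^4 - 70x^2 - 25/3
E_{1/2} f = -(5/3)x^7 - (35/6)x^6 - (35/4)x^5 - (175/24)x^4 - (175/48)x^3 - (35/32)x^2 - (355/192)x - 325/384
E_{-1} E_{1/2} f = -(5/3)x^7 + (35/6)x^6 - (35/4)x^5 + (175/24)x^4 - (175/48)x^3 + (35/32)x^2 - (355/192)x + 325/384
∇ (E_{-1} E_{1/2}) f = -(35/3)x^6 + 70x^5 - (2275/12)x^4 + (875/3)x^3 - (4235/16)x^2 + (3185/24)x - 5785/192
(E_{-1/2} Δ D + (D + Δ + ∇) + ∇ E_{-1} E_{1/2}) f = -(140/3)x^6 - (1225/4)x^4 + (700/3)x^3 - (5355/16)x^2 + (385/3)x - 7385/192


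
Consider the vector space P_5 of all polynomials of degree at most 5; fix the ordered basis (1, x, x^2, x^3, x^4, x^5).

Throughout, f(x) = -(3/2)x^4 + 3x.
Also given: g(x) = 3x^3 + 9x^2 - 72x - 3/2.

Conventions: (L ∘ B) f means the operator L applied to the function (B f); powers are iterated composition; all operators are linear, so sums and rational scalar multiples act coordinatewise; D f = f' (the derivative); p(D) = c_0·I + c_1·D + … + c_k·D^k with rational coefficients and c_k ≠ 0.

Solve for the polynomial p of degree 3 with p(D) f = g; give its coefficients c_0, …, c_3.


c_0 = 0, c_1 = -1/2, c_2 = -1/2, c_3 = 2

D^0 f = -(3/2)x^4 + 3x
D^1 f = -6x^3 + 3
D^2 f = -18x^2
D^3 f = -36x
matching coefficients of g against c_0 f + c_1 Df + … from the top degree down determines the c_i
solution: c_0 = 0, c_1 = -1/2, c_2 = -1/2, c_3 = 2


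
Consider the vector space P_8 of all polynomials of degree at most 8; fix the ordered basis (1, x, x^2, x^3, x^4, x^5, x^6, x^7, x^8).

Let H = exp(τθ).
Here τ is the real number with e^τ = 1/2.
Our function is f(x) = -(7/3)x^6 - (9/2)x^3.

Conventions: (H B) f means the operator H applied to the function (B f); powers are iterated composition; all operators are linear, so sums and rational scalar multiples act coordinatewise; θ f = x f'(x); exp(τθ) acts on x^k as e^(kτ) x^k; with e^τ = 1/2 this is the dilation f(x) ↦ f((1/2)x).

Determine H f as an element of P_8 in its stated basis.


exp(τθ) x^k = e^(kτ) x^k; with e^τ = 1/2 this sends x^k to (1/2)^k x^k
x^3 ↦ 1/8 x^3
x^6 ↦ 1/64 x^6
applying this coordinatewise to f: exp(τθ) f = -(7/192)x^6 - (9/16)x^3

the image equals g(x) = -(7/192)x^6 - (9/16)x^3


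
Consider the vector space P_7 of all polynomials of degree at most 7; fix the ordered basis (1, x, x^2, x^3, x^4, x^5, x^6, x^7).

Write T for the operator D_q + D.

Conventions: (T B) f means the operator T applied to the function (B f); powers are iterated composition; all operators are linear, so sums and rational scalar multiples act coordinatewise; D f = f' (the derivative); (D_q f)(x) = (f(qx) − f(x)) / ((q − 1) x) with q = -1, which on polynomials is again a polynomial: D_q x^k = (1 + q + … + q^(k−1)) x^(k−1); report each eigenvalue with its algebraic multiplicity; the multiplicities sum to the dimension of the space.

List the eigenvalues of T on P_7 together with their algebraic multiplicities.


image of 1: 0
image of x: 2
image of x^2: 2x
image of x^3: 4x^2
image of x^4: 4x^3
image of x^5: 6x^4
image of x^6: 6x^5
image of x^7: 8x^6
the matrix is upper triangular; its diagonal is (0, 0, 0, 0, 0, 0, 0, 0)
for a triangular matrix the eigenvalues are the diagonal entries, with algebraic multiplicity their repetition count

λ = 0 (multiplicity 8)


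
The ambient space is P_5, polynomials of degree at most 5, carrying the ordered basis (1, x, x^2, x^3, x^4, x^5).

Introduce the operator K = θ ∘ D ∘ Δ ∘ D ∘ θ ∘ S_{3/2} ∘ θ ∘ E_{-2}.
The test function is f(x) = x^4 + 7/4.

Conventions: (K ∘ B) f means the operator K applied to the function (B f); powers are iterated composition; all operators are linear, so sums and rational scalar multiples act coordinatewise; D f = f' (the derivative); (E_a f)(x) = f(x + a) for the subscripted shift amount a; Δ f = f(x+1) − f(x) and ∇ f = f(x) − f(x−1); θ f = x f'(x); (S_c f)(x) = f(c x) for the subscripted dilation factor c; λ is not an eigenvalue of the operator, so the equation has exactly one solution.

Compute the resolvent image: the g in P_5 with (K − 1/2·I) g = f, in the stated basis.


write g with unknown coordinates in the stated basis and equate coefficients in (K − 1/2·I) g = f
solving from the highest basis element down gives g = -2x^4 - 7776x - 7/2
check: K g = -3888x
so K g − 1/2·g = x^4 + 7/4 = f ✓

the image equals g(x) = -2x^4 - 7776x - 7/2


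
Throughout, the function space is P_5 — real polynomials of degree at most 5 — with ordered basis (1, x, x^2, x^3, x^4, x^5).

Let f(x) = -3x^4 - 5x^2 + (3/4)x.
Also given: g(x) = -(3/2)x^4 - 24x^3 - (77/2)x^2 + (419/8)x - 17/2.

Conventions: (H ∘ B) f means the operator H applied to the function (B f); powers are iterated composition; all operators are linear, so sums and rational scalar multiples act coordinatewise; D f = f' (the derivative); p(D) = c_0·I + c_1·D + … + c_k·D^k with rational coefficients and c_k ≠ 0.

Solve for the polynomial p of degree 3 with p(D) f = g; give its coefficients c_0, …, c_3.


D^0 f = -3x^4 - 5x^2 + (3/4)x
D^1 f = -12x^3 - 10x + 3/4
D^2 f = -36x^2 - 10
D^3 f = -72x
matching coefficients of g against c_0 f + c_1 Df + … from the top degree down determines the c_i
solution: c_0 = 1/2, c_1 = 2, c_2 = 1, c_3 = -1

p(D) = (1/2)·I + 2·D + D^2 − D^3, i.e. c_0 = 1/2, c_1 = 2, c_2 = 1, c_3 = -1


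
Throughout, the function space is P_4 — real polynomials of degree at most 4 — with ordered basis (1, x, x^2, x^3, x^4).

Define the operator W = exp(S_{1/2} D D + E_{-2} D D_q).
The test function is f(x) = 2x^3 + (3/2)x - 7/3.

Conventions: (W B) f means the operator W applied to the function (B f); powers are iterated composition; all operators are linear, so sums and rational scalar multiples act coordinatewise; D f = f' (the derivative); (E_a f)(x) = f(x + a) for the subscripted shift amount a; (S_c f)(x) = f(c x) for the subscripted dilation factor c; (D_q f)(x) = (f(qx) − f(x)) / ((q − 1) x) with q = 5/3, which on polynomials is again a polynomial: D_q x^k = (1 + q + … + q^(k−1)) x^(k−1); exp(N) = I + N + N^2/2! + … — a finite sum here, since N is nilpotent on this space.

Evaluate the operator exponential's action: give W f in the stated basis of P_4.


order-1 term: (250/9)x - 392/9
the series for exp(S_{1/2} D D + E_{-2} D D_q) f terminates at order 1
exp(S_{1/2} D D + E_{-2} D D_q) f = 2x^3 + (527/18)x - 413/9

g(x) = 2x^3 + (527/18)x - 413/9


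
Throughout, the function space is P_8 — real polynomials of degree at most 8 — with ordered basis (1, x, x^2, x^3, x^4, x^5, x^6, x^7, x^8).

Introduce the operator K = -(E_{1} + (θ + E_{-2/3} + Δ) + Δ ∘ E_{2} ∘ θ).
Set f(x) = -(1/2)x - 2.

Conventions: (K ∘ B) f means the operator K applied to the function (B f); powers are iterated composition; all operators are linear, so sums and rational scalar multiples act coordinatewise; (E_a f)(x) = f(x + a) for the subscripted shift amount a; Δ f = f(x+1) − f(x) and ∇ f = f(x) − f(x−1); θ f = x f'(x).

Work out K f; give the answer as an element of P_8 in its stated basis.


g(x) = (3/2)x + 31/6

E_{1} f = -(1/2)x - 5/2
θ f = -(1/2)x
E_{-2/3} f = -(1/2)x - 5/3
Δ f = -1/2
(θ + E_{-2/3} + Δ) f = -x - 13/6
θ f = -(1/2)x
E_{2} θ f = -(1/2)x - 1
Δ E_{2} θ f = -1/2
(E_{1} + (θ + E_{-2/3} + Δ) + Δ ∘ E_{2} ∘ θ) f = -(3/2)x - 31/6
(-(E_{1} + (θ + E_{-2/3} + Δ) + Δ ∘ E_{2} ∘ θ)) f = (3/2)x + 31/6


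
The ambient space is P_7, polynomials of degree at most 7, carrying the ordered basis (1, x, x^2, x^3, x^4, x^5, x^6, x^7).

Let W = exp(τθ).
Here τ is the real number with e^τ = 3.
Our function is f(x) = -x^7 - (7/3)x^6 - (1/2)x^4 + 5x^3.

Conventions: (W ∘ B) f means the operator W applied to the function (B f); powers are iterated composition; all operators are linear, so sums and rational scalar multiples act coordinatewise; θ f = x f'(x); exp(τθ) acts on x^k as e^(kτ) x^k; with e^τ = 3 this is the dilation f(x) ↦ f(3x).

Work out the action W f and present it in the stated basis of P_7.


exp(τθ) x^k = e^(kτ) x^k; with e^τ = 3 this sends x^k to 3^k x^k
x^3 ↦ 27 x^3
x^4 ↦ 81 x^4
x^6 ↦ 729 x^6
x^7 ↦ 2187 x^7
applying this coordinatewise to f: exp(τθ) f = -2187x^7 - 1701x^6 - (81/2)x^4 + 135x^3

g(x) = -2187x^7 - 1701x^6 - (81/2)x^4 + 135x^3


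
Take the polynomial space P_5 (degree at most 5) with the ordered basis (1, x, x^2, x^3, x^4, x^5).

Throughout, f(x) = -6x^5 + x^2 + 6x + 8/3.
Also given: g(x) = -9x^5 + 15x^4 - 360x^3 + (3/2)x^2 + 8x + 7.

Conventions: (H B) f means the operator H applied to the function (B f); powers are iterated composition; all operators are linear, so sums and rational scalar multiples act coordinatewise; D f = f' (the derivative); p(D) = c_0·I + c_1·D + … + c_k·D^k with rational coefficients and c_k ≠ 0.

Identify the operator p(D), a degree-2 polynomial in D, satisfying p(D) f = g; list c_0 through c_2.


p(D) = (3/2)·I − (1/2)·D + 3·D^2, i.e. c_0 = 3/2, c_1 = -1/2, c_2 = 3

D^0 f = -6x^5 + x^2 + 6x + 8/3
D^1 f = -30x^4 + 2x + 6
D^2 f = -120x^3 + 2
matching coefficients of g against c_0 f + c_1 Df + … from the top degree down determines the c_i
solution: c_0 = 3/2, c_1 = -1/2, c_2 = 3


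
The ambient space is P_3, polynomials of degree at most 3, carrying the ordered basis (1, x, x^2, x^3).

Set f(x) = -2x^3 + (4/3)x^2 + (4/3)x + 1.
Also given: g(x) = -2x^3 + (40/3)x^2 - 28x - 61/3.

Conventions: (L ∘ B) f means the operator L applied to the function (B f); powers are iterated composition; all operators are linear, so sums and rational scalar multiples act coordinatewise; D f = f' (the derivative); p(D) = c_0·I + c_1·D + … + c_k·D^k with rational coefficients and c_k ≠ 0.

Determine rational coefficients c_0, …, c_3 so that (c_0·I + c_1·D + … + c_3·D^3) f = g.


D^0 f = -2x^3 + (4/3)x^2 + (4/3)x + 1
D^1 f = -6x^2 + (8/3)x + 4/3
D^2 f = -12x + 8/3
D^3 f = -12
matching coefficients of g against c_0 f + c_1 Df + … from the top degree down determines the c_i
solution: c_0 = 1, c_1 = -2, c_2 = 2, c_3 = 2

p(D) = I − 2·D + 2·D^2 + 2·D^3, i.e. c_0 = 1, c_1 = -2, c_2 = 2, c_3 = 2


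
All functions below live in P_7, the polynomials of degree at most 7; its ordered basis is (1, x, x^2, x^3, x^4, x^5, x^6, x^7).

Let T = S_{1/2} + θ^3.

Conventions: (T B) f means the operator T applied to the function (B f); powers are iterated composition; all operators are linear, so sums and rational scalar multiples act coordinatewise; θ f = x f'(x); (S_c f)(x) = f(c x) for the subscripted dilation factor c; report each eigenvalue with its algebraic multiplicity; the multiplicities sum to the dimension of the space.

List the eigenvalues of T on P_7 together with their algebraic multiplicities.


λ = 1 (multiplicity 1), λ = 3/2 (multiplicity 1), λ = 33/4 (multiplicity 1), λ = 217/8 (multiplicity 1), λ = 1025/16 (multiplicity 1), λ = 4001/32 (multiplicity 1), λ = 13825/64 (multiplicity 1), λ = 43905/128 (multiplicity 1)

image of 1: 1
image of x: (3/2)x
image of x^2: (33/4)x^2
image of x^3: (217/8)x^3
image of x^4: (1025/16)x^4
image of x^5: (4001/32)x^5
image of x^6: (13825/64)x^6
image of x^7: (43905/128)x^7
the matrix is upper triangular; its diagonal is (1, 3/2, 33/4, 217/8, 1025/16, 4001/32, 13825/64, 43905/128)
for a triangular matrix the eigenvalues are the diagonal entries, with algebraic multiplicity their repetition count


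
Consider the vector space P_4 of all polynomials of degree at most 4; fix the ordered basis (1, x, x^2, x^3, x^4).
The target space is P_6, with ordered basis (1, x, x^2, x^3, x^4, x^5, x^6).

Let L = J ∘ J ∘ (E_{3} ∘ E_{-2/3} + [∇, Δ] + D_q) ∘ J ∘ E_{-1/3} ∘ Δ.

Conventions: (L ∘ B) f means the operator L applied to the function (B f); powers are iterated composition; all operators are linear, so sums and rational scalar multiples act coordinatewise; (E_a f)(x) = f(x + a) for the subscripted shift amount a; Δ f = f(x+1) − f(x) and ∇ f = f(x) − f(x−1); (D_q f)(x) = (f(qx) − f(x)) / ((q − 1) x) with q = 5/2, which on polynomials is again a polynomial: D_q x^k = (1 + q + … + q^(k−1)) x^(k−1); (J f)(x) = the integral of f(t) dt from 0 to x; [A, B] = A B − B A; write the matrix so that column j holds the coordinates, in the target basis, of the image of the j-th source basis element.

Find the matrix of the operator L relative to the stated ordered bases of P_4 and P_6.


image of 1: 0
image of x: (1/6)x^3 + (5/3)x^2
image of x^2: (1/12)x^4 + (17/12)x^3 + (59/18)x^2
image of x^3: (1/20)x^5 + (23/16)x^4 + (83/24)x^3 + (893/108)x^2
image of x^4: (1/30)x^6 + (283/160)x^5 + (89/24)x^4 + (101/9)x^3 + (3431/162)x^2
each image's coordinates form column j of the matrix

the matrix is [[0, 0, 0, 0, 0]; [0, 0, 0, 0, 0]; [0, 5/3, 59/18, 893/108, 3431/162]; [0, 1/6, 17/12, 83/24, 101/9]; [0, 0, 1/12, 23/16, 89/24]; [0, 0, 0, 1/20, 283/160]; [0, 0, 0, 0, 1/30]] (rows listed top to bottom)


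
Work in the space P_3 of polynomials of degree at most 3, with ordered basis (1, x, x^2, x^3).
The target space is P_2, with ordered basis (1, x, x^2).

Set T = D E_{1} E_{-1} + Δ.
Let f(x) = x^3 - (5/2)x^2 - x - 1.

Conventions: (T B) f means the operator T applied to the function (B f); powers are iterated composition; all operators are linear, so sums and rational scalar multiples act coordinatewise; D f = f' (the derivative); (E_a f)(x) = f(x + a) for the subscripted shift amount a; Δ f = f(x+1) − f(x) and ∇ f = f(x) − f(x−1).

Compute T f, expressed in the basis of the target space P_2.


g(x) = 6x^2 - 7x - 7/2

E_{-1} f = x^3 - (11/2)x^2 + 7x - 7/2
E_{1} E_{-1} f = x^3 - (5/2)x^2 - x - 1
D E_{1} E_{-1} f = 3x^2 - 5x - 1
Δ f = 3x^2 - 2x - 5/2
(D E_{1} E_{-1} + Δ) f = 6x^2 - 7x - 7/2


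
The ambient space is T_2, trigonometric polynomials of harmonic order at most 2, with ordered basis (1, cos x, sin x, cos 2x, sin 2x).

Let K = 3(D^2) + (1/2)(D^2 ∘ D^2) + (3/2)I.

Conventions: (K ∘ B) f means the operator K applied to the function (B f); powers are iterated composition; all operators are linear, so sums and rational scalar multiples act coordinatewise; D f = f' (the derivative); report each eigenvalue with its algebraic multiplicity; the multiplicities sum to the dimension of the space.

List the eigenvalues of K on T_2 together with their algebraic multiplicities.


image of 1: 3/2
image of cos x: -cos x
image of sin x: -sin x
image of cos 2x: -(5/2)cos 2x
image of sin 2x: -(5/2)sin 2x
the matrix is diagonal; its diagonal is (3/2, -1, -1, -5/2, -5/2)
for a triangular matrix the eigenvalues are the diagonal entries, with algebraic multiplicity their repetition count

λ = -5/2 (multiplicity 2), λ = -1 (multiplicity 2), λ = 3/2 (multiplicity 1)


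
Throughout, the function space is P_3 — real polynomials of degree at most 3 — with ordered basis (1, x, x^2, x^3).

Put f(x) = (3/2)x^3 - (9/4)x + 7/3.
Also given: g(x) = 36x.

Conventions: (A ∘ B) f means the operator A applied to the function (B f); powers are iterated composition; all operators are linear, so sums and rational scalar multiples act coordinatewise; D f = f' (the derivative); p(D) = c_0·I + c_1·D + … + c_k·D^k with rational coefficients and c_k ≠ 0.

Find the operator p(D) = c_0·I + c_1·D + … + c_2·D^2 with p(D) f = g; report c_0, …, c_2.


p(D) = 4·D^2, i.e. c_0 = 0, c_1 = 0, c_2 = 4

D^0 f = (3/2)x^3 - (9/4)x + 7/3
D^1 f = (9/2)x^2 - 9/4
D^2 f = 9x
matching coefficients of g against c_0 f + c_1 Df + … from the top degree down determines the c_i
solution: c_0 = 0, c_1 = 0, c_2 = 4


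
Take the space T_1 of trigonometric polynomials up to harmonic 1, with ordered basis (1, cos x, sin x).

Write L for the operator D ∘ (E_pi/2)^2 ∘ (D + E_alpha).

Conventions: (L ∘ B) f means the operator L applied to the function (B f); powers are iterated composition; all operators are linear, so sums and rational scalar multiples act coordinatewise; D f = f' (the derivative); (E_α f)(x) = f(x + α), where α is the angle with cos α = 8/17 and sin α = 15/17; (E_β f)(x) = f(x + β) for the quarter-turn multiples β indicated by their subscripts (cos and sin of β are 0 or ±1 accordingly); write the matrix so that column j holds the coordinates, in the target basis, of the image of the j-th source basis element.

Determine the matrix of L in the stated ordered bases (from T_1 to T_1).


image of 1: 0
image of cos x: (32/17)cos x + (8/17)sin x
image of sin x: -(8/17)cos x + (32/17)sin x
each image's coordinates form column j of the matrix

the matrix is [[0, 0, 0]; [0, 32/17, -8/17]; [0, 8/17, 32/17]] (rows listed top to bottom)


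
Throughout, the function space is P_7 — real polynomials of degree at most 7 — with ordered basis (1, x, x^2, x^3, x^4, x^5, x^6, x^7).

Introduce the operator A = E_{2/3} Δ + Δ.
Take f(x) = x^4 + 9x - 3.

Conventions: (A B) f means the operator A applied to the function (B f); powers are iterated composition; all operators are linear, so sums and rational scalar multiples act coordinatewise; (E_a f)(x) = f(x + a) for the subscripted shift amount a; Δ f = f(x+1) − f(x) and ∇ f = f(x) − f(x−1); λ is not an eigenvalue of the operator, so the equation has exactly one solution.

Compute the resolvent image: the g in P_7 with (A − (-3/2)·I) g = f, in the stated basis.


the image equals g(x) = (2/3)x^4 - (32/9)x^3 + (16/3)x^2 + 6x - 3158/243

write g with unknown coordinates in the stated basis and equate coefficients in (A − (-3/2)·I) g = f
solving from the highest basis element down gives g = (2/3)x^4 - (32/9)x^3 + (16/3)x^2 + 6x - 3158/243
check: A g = (16/3)x^3 - 8x^2 + 1336/81
so A g − (-3/2)·g = x^4 + 9x - 3 = f ✓


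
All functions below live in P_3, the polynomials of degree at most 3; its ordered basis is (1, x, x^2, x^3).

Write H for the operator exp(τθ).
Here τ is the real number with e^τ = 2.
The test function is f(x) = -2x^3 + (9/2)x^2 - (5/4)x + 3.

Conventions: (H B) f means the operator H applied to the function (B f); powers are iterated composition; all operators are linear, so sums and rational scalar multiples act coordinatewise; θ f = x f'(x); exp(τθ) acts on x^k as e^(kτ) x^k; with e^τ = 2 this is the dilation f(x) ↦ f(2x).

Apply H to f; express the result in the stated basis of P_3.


the image equals g(x) = -16x^3 + 18x^2 - (5/2)x + 3

exp(τθ) x^k = e^(kτ) x^k; with e^τ = 2 this sends x^k to 2^k x^k
x ↦ 2 x
x^2 ↦ 4 x^2
x^3 ↦ 8 x^3
applying this coordinatewise to f: exp(τθ) f = -16x^3 + 18x^2 - (5/2)x + 3


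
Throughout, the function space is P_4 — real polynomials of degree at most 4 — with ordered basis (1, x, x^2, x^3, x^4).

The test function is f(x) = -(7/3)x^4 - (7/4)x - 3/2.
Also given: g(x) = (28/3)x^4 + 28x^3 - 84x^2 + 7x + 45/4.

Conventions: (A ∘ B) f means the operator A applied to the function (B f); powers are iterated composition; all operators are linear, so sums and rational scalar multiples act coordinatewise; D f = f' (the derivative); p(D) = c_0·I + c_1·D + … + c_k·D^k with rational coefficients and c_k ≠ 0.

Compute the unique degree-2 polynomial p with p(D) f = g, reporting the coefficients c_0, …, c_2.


p(D) = -4·I − 3·D + 3·D^2, i.e. c_0 = -4, c_1 = -3, c_2 = 3

D^0 f = -(7/3)x^4 - (7/4)x - 3/2
D^1 f = -(28/3)x^3 - 7/4
D^2 f = -28x^2
matching coefficients of g against c_0 f + c_1 Df + … from the top degree down determines the c_i
solution: c_0 = -4, c_1 = -3, c_2 = 3


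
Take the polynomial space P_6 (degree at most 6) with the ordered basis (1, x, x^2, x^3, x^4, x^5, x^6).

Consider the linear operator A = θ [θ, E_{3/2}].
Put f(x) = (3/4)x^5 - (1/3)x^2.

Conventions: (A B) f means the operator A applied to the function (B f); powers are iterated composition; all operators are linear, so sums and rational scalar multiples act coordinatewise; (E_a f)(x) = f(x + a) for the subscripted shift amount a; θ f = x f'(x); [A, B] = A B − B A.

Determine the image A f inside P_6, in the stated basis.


the result is g(x) = -(45/2)x^4 - (405/4)x^3 - (1215/8)x^2 - (1199/16)x

E_{3/2} f = (3/4)x^5 + (45/8)x^4 + (135/8)x^3 + (1199/48)x^2 + (1151/64)x + 633/128
θ E_{3/2} f = (15/4)x^5 + (45/2)x^4 + (405/8)x^3 + (1199/24)x^2 + (1151/64)x
θ f = (15/4)x^5 - (2/3)x^2
E_{3/2} θ f = (15/4)x^5 + (225/8)x^4 + (675/8)x^3 + (6043/48)x^2 + (5947/64)x + 3453/128
[θ, E_{3/2}] f = -(45/8)x^4 - (135/4)x^3 - (1215/16)x^2 - (1199/16)x - 3453/128
θ [θ, E_{3/2}] f = -(45/2)x^4 - (405/4)x^3 - (1215/8)x^2 - (1199/16)x
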